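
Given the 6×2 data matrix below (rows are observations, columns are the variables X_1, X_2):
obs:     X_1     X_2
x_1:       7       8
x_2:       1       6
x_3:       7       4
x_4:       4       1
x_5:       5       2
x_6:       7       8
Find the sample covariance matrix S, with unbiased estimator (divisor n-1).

Step 1 — column means:
  mean(X_1) = (7 + 1 + 7 + 4 + 5 + 7) / 6 = 31/6 = 5.1667
  mean(X_2) = (8 + 6 + 4 + 1 + 2 + 8) / 6 = 29/6 = 4.8333

Step 2 — sample covariance S[i,j] = (1/(n-1)) · Σ_k (x_{k,i} - mean_i) · (x_{k,j} - mean_j), with n-1 = 5.
  S[X_1,X_1] = ((1.8333)·(1.8333) + (-4.1667)·(-4.1667) + (1.8333)·(1.8333) + (-1.1667)·(-1.1667) + (-0.1667)·(-0.1667) + (1.8333)·(1.8333)) / 5 = 28.8333/5 = 5.7667
  S[X_1,X_2] = ((1.8333)·(3.1667) + (-4.1667)·(1.1667) + (1.8333)·(-0.8333) + (-1.1667)·(-3.8333) + (-0.1667)·(-2.8333) + (1.8333)·(3.1667)) / 5 = 10.1667/5 = 2.0333
  S[X_2,X_2] = ((3.1667)·(3.1667) + (1.1667)·(1.1667) + (-0.8333)·(-0.8333) + (-3.8333)·(-3.8333) + (-2.8333)·(-2.8333) + (3.1667)·(3.1667)) / 5 = 44.8333/5 = 8.9667

S is symmetric (S[j,i] = S[i,j]). Assembling:

S = [[5.7667, 2.0333],
 [2.0333, 8.9667]]


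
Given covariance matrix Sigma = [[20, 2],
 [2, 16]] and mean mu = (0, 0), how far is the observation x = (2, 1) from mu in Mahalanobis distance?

Step 1 — centre the observation: (x - mu) = (2, 1).

Step 2 — invert Sigma. det(Sigma) = 20·16 - (2)² = 316.
  Sigma^{-1} = (1/det) · [[d, -b], [-b, a]] = [[0.0506, -0.0063],
 [-0.0063, 0.0633]].

Step 3 — form the quadratic (x - mu)^T · Sigma^{-1} · (x - mu):
  Sigma^{-1} · (x - mu) = (0.0949, 0.0506).
  (x - mu)^T · [Sigma^{-1} · (x - mu)] = (2)·(0.0949) + (1)·(0.0506) = 0.2405.

Step 4 — take square root: d = √(0.2405) ≈ 0.4904.

d(x, mu) = √(0.2405) ≈ 0.4904


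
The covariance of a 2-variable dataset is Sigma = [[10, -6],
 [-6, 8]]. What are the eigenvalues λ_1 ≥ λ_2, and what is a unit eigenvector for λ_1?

Step 1 — characteristic polynomial of 2×2 Sigma:
  det(Sigma - λI) = λ² - trace · λ + det = 0.
  trace = 10 + 8 = 18, det = 10·8 - (-6)² = 44.
Step 2 — discriminant:
  Δ = trace² - 4·det = 324 - 176 = 148.
Step 3 — eigenvalues:
  λ = (trace ± √Δ)/2 = (18 ± 12.1655)/2,
  λ_1 = 15.0828,  λ_2 = 2.9172.

Step 4 — unit eigenvector for λ_1: solve (Sigma - λ_1 I)v = 0. First row:
  (10 - 15.0828)·v_x + (-6)·v_y = 0, i.e. (-5.0828)·v_x + (-6)·v_y = 0,
  so v ∝ (b, λ_1 - a) = (-6, 5.0828); multiply by -1 so the first entry is positive: u = (6, -5.0828).
  ||u|| = √((6)² + (-5.0828)²) = √(61.8345) ≈ 7.8635,
  v_1 = u/||u|| ≈ (0.763, -0.6464) (||v_1|| = 1).

λ_1 = 15.0828,  λ_2 = 2.9172;  v_1 ≈ (0.763, -0.6464)


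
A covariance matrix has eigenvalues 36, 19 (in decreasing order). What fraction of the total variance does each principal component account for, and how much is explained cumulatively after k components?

Step 1 — total variance = trace(Sigma) = Σ λ_i = 36 + 19 = 55.

Step 2 — fraction explained by component i = λ_i / Σ λ:
  PC1: 36/55 = 0.6545
  PC2: 19/55 = 0.3455

Step 3 — cumulative fraction after k components = (λ_1 + ... + λ_k) / Σ λ:
  k = 1: 36/55 = 0.6545
  k = 2: (36 + 19)/55 = 55/55 = 1

Summary (fraction, with percent):

explained: PC1 0.6545 (65.45%), PC2 0.3455 (34.55%);  cumulative: 0.6545, 1


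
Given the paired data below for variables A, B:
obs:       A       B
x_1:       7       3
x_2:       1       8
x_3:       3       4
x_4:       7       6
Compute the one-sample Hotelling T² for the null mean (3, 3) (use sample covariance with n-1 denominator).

Step 1 — sample mean vector:
  mean(A) = (7 + 1 + 3 + 7) / 4 = 18/4 = 4.5
  mean(B) = (3 + 8 + 4 + 6) / 4 = 21/4 = 5.25
  x̄ = (4.5, 5.25),  deviation x̄ - mu_0 = (4.5, 5.25) - (3, 3) = (1.5, 2.25).

Step 2 — sample covariance matrix, S[i,j] = (1/(n-1)) · Σ_k (x_{k,i} - mean_i) · (x_{k,j} - mean_j), divisor n-1 = 3:
  S[A,A] = ((2.5)·(2.5) + (-3.5)·(-3.5) + (-1.5)·(-1.5) + (2.5)·(2.5)) / 3 = 27/3 = 9
  S[A,B] = ((2.5)·(-2.25) + (-3.5)·(2.75) + (-1.5)·(-1.25) + (2.5)·(0.75)) / 3 = -11.5/3 = -3.8333
  S[B,B] = ((-2.25)·(-2.25) + (2.75)·(2.75) + (-1.25)·(-1.25) + (0.75)·(0.75)) / 3 = 14.75/3 = 4.9167
  S = [[9, -3.8333],
 [-3.8333, 4.9167]].

Step 3 — invert S. det(S) = 9·4.9167 - (-3.8333)² = 29.5556.
  S^{-1} = (1/det) · [[d, -b], [-b, a]] = [[0.1664, 0.1297],
 [0.1297, 0.3045]].

Step 4 — quadratic form (x̄ - mu_0)^T · S^{-1} · (x̄ - mu_0):
  S^{-1} · (x̄ - mu_0) = (0.5414, 0.8797),
  (x̄ - mu_0)^T · [...] = (1.5)·(0.5414) + (2.25)·(0.8797) = 2.7914.

Step 5 — scale by n: T² = 4 · 2.7914 = 11.1654.

T² ≈ 11.1654


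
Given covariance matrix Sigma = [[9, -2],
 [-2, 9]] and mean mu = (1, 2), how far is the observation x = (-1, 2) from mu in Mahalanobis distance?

Step 1 — centre the observation: (x - mu) = (-2, 0).

Step 2 — invert Sigma. det(Sigma) = 9·9 - (-2)² = 77.
  Sigma^{-1} = (1/det) · [[d, -b], [-b, a]] = [[0.1169, 0.026],
 [0.026, 0.1169]].

Step 3 — form the quadratic (x - mu)^T · Sigma^{-1} · (x - mu):
  Sigma^{-1} · (x - mu) = (-0.2338, -0.0519).
  (x - mu)^T · [Sigma^{-1} · (x - mu)] = (-2)·(-0.2338) + (0)·(-0.0519) = 0.4675.

Step 4 — take square root: d = √(0.4675) ≈ 0.6838.

d(x, mu) = √(0.4675) ≈ 0.6838


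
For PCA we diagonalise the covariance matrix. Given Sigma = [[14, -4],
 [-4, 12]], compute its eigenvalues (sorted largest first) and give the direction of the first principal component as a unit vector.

Step 1 — characteristic polynomial of 2×2 Sigma:
  det(Sigma - λI) = λ² - trace · λ + det = 0.
  trace = 14 + 12 = 26, det = 14·12 - (-4)² = 152.
Step 2 — discriminant:
  Δ = trace² - 4·det = 676 - 608 = 68.
Step 3 — eigenvalues:
  λ = (trace ± √Δ)/2 = (26 ± 8.2462)/2,
  λ_1 = 17.1231,  λ_2 = 8.8769.

Step 4 — unit eigenvector for λ_1: solve (Sigma - λ_1 I)v = 0. First row:
  (14 - 17.1231)·v_x + (-4)·v_y = 0, i.e. (-3.1231)·v_x + (-4)·v_y = 0,
  so v ∝ (b, λ_1 - a) = (-4, 3.1231); multiply by -1 so the first entry is positive: u = (4, -3.1231).
  ||u|| = √((4)² + (-3.1231)²) = √(25.7538) ≈ 5.0748,
  v_1 = u/||u|| ≈ (0.7882, -0.6154) (||v_1|| = 1).

λ_1 = 17.1231,  λ_2 = 8.8769;  v_1 ≈ (0.7882, -0.6154)


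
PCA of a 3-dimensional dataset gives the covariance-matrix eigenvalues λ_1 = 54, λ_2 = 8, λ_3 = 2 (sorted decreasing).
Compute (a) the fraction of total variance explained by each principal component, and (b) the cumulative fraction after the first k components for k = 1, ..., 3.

Step 1 — total variance = trace(Sigma) = Σ λ_i = 54 + 8 + 2 = 64.

Step 2 — fraction explained by component i = λ_i / Σ λ:
  PC1: 54/64 = 0.8438
  PC2: 8/64 = 0.125
  PC3: 2/64 = 0.0312

Step 3 — cumulative fraction after k components = (λ_1 + ... + λ_k) / Σ λ:
  k = 1: 54/64 = 0.8438
  k = 2: (54 + 8)/64 = 62/64 = 0.9688
  k = 3: (54 + 8 + 2)/64 = 64/64 = 1

Summary (fraction, with percent):

explained: PC1 0.8438 (84.38%), PC2 0.125 (12.5%), PC3 0.0312 (3.12%);  cumulative: 0.8438, 0.9688, 1


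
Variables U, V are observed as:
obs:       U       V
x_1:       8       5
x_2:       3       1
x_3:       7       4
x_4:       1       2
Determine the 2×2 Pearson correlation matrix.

Step 1 — column means:
  mean(U) = (8 + 3 + 7 + 1) / 4 = 19/4 = 4.75
  mean(V) = (5 + 1 + 4 + 2) / 4 = 12/4 = 3

Step 2 — sample variances and covariances s[i,j] = (1/(n-1)) · Σ_k (x_{k,i} - mean_i) · (x_{k,j} - mean_j), with n-1 = 3:
  s[U,U] = ((3.25)·(3.25) + (-1.75)·(-1.75) + (2.25)·(2.25) + (-3.75)·(-3.75)) / 3 = 32.75/3 = 10.9167
  s[U,V] = ((3.25)·(2) + (-1.75)·(-2) + (2.25)·(1) + (-3.75)·(-1)) / 3 = 16/3 = 5.3333
  s[V,V] = ((2)·(2) + (-2)·(-2) + (1)·(1) + (-1)·(-1)) / 3 = 10/3 = 3.3333
  Sample standard deviations s_i = √(s[i,i]):
  s(U) = √(10.9167) = 3.304
  s(V) = √(3.3333) = 1.8257

Step 3 — r_{ij} = s_{ij} / (s_i · s_j):
  r[U,U] = 1 (diagonal).
  r[U,V] = 5.3333 / (3.304 · 1.8257) = 5.3333 / 6.0323 = 0.8841
  r[V,V] = 1 (diagonal).

R is symmetric with unit diagonal. Assembling:

R = [[1, 0.8841],
 [0.8841, 1]]


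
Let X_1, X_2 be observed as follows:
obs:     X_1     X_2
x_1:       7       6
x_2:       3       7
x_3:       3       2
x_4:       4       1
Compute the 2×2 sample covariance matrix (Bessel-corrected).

Step 1 — column means:
  mean(X_1) = (7 + 3 + 3 + 4) / 4 = 17/4 = 4.25
  mean(X_2) = (6 + 7 + 2 + 1) / 4 = 16/4 = 4

Step 2 — sample covariance S[i,j] = (1/(n-1)) · Σ_k (x_{k,i} - mean_i) · (x_{k,j} - mean_j), with n-1 = 3.
  S[X_1,X_1] = ((2.75)·(2.75) + (-1.25)·(-1.25) + (-1.25)·(-1.25) + (-0.25)·(-0.25)) / 3 = 10.75/3 = 3.5833
  S[X_1,X_2] = ((2.75)·(2) + (-1.25)·(3) + (-1.25)·(-2) + (-0.25)·(-3)) / 3 = 5/3 = 1.6667
  S[X_2,X_2] = ((2)·(2) + (3)·(3) + (-2)·(-2) + (-3)·(-3)) / 3 = 26/3 = 8.6667

S is symmetric (S[j,i] = S[i,j]). Assembling:

S = [[3.5833, 1.6667],
 [1.6667, 8.6667]]


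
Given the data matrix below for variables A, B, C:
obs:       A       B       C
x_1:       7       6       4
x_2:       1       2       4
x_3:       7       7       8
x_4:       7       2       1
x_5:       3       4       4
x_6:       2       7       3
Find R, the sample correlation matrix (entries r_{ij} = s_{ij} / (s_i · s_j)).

Step 1 — column means:
  mean(A) = (7 + 1 + 7 + 7 + 3 + 2) / 6 = 27/6 = 4.5
  mean(B) = (6 + 2 + 7 + 2 + 4 + 7) / 6 = 28/6 = 4.6667
  mean(C) = (4 + 4 + 8 + 1 + 4 + 3) / 6 = 24/6 = 4

Step 2 — sample variances and covariances s[i,j] = (1/(n-1)) · Σ_k (x_{k,i} - mean_i) · (x_{k,j} - mean_j), with n-1 = 5:
  s[A,A] = ((2.5)·(2.5) + (-3.5)·(-3.5) + (2.5)·(2.5) + (2.5)·(2.5) + (-1.5)·(-1.5) + (-2.5)·(-2.5)) / 5 = 39.5/5 = 7.9
  s[A,B] = ((2.5)·(1.3333) + (-3.5)·(-2.6667) + (2.5)·(2.3333) + (2.5)·(-2.6667) + (-1.5)·(-0.6667) + (-2.5)·(2.3333)) / 5 = 7/5 = 1.4
  s[A,C] = ((2.5)·(0) + (-3.5)·(0) + (2.5)·(4) + (2.5)·(-3) + (-1.5)·(0) + (-2.5)·(-1)) / 5 = 5/5 = 1
  s[B,B] = ((1.3333)·(1.3333) + (-2.6667)·(-2.6667) + (2.3333)·(2.3333) + (-2.6667)·(-2.6667) + (-0.6667)·(-0.6667) + (2.3333)·(2.3333)) / 5 = 27.3333/5 = 5.4667
  s[B,C] = ((1.3333)·(0) + (-2.6667)·(0) + (2.3333)·(4) + (-2.6667)·(-3) + (-0.6667)·(0) + (2.3333)·(-1)) / 5 = 15/5 = 3
  s[C,C] = ((0)·(0) + (0)·(0) + (4)·(4) + (-3)·(-3) + (0)·(0) + (-1)·(-1)) / 5 = 26/5 = 5.2
  Sample standard deviations s_i = √(s[i,i]):
  s(A) = √(7.9) = 2.8107
  s(B) = √(5.4667) = 2.3381
  s(C) = √(5.2) = 2.2804

Step 3 — r_{ij} = s_{ij} / (s_i · s_j):
  r[A,A] = 1 (diagonal).
  r[A,B] = 1.4 / (2.8107 · 2.3381) = 1.4 / 6.5717 = 0.213
  r[A,C] = 1 / (2.8107 · 2.2804) = 1 / 6.4094 = 0.156
  r[B,B] = 1 (diagonal).
  r[B,C] = 3 / (2.3381 · 2.2804) = 3 / 5.3317 = 0.5627
  r[C,C] = 1 (diagonal).

R is symmetric with unit diagonal. Assembling:

R = [[1, 0.213, 0.156],
 [0.213, 1, 0.5627],
 [0.156, 0.5627, 1]]


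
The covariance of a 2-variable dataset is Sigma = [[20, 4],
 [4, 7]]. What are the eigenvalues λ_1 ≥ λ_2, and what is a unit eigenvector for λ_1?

Step 1 — characteristic polynomial of 2×2 Sigma:
  det(Sigma - λI) = λ² - trace · λ + det = 0.
  trace = 20 + 7 = 27, det = 20·7 - (4)² = 124.
Step 2 — discriminant:
  Δ = trace² - 4·det = 729 - 496 = 233.
Step 3 — eigenvalues:
  λ = (trace ± √Δ)/2 = (27 ± 15.2643)/2,
  λ_1 = 21.1322,  λ_2 = 5.8678.

Step 4 — unit eigenvector for λ_1: solve (Sigma - λ_1 I)v = 0. First row:
  (20 - 21.1322)·v_x + (4)·v_y = 0, i.e. (-1.1322)·v_x + (4)·v_y = 0,
  so v ∝ (b, λ_1 - a) = (4, 1.1322) = u.
  ||u|| = √((4)² + (1.1322)²) = √(17.2818) ≈ 4.1571,
  v_1 = u/||u|| ≈ (0.9622, 0.2723) (||v_1|| = 1).

λ_1 = 21.1322,  λ_2 = 5.8678;  v_1 ≈ (0.9622, 0.2723)


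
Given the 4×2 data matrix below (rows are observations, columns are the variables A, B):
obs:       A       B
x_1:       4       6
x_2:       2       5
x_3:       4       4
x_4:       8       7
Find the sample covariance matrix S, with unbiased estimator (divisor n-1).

Step 1 — column means:
  mean(A) = (4 + 2 + 4 + 8) / 4 = 18/4 = 4.5
  mean(B) = (6 + 5 + 4 + 7) / 4 = 22/4 = 5.5

Step 2 — sample covariance S[i,j] = (1/(n-1)) · Σ_k (x_{k,i} - mean_i) · (x_{k,j} - mean_j), with n-1 = 3.
  S[A,A] = ((-0.5)·(-0.5) + (-2.5)·(-2.5) + (-0.5)·(-0.5) + (3.5)·(3.5)) / 3 = 19/3 = 6.3333
  S[A,B] = ((-0.5)·(0.5) + (-2.5)·(-0.5) + (-0.5)·(-1.5) + (3.5)·(1.5)) / 3 = 7/3 = 2.3333
  S[B,B] = ((0.5)·(0.5) + (-0.5)·(-0.5) + (-1.5)·(-1.5) + (1.5)·(1.5)) / 3 = 5/3 = 1.6667

S is symmetric (S[j,i] = S[i,j]). Assembling:

S = [[6.3333, 2.3333],
 [2.3333, 1.6667]]


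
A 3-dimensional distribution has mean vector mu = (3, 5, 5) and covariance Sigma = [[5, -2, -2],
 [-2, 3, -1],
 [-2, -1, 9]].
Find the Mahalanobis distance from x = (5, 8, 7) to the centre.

Step 1 — centre the observation: (x - mu) = (2, 3, 2).

Step 2 — invert Sigma (cofactor / det for 3×3, or solve directly):
  Sigma^{-1} = [[0.3514, 0.2703, 0.1081],
 [0.2703, 0.5541, 0.1216],
 [0.1081, 0.1216, 0.1486]].

Step 3 — form the quadratic (x - mu)^T · Sigma^{-1} · (x - mu):
  Sigma^{-1} · (x - mu) = (1.7297, 2.4459, 0.8784).
  (x - mu)^T · [Sigma^{-1} · (x - mu)] = (2)·(1.7297) + (3)·(2.4459) + (2)·(0.8784) = 12.5541.

Step 4 — take square root: d = √(12.5541) ≈ 3.5432.

d(x, mu) = √(12.5541) ≈ 3.5432


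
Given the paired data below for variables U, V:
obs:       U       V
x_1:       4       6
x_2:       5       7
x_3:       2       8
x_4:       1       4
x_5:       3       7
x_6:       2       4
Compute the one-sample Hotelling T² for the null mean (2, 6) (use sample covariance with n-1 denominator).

Step 1 — sample mean vector:
  mean(U) = (4 + 5 + 2 + 1 + 3 + 2) / 6 = 17/6 = 2.8333
  mean(V) = (6 + 7 + 8 + 4 + 7 + 4) / 6 = 36/6 = 6
  x̄ = (2.8333, 6),  deviation x̄ - mu_0 = (2.8333, 6) - (2, 6) = (0.8333, 0).

Step 2 — sample covariance matrix, S[i,j] = (1/(n-1)) · Σ_k (x_{k,i} - mean_i) · (x_{k,j} - mean_j), divisor n-1 = 5:
  S[U,U] = ((1.1667)·(1.1667) + (2.1667)·(2.1667) + (-0.8333)·(-0.8333) + (-1.8333)·(-1.8333) + (0.1667)·(0.1667) + (-0.8333)·(-0.8333)) / 5 = 10.8333/5 = 2.1667
  S[U,V] = ((1.1667)·(0) + (2.1667)·(1) + (-0.8333)·(2) + (-1.8333)·(-2) + (0.1667)·(1) + (-0.8333)·(-2)) / 5 = 6/5 = 1.2
  S[V,V] = ((0)·(0) + (1)·(1) + (2)·(2) + (-2)·(-2) + (1)·(1) + (-2)·(-2)) / 5 = 14/5 = 2.8
  S = [[2.1667, 1.2],
 [1.2, 2.8]].

Step 3 — invert S. det(S) = 2.1667·2.8 - (1.2)² = 4.6267.
  S^{-1} = (1/det) · [[d, -b], [-b, a]] = [[0.6052, -0.2594],
 [-0.2594, 0.4683]].

Step 4 — quadratic form (x̄ - mu_0)^T · S^{-1} · (x̄ - mu_0):
  S^{-1} · (x̄ - mu_0) = (0.5043, -0.2161),
  (x̄ - mu_0)^T · [...] = (0.8333)·(0.5043) + (0)·(-0.2161) = 0.4203.

Step 5 — scale by n: T² = 6 · 0.4203 = 2.5216.

T² ≈ 2.5216


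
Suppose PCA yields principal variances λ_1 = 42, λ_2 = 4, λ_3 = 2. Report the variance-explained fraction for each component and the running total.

Step 1 — total variance = trace(Sigma) = Σ λ_i = 42 + 4 + 2 = 48.

Step 2 — fraction explained by component i = λ_i / Σ λ:
  PC1: 42/48 = 0.875
  PC2: 4/48 = 0.0833
  PC3: 2/48 = 0.0417

Step 3 — cumulative fraction after k components = (λ_1 + ... + λ_k) / Σ λ:
  k = 1: 42/48 = 0.875
  k = 2: (42 + 4)/48 = 46/48 = 0.9583
  k = 3: (42 + 4 + 2)/48 = 48/48 = 1

Summary (fraction, with percent):

explained: PC1 0.875 (87.5%), PC2 0.0833 (8.33%), PC3 0.0417 (4.17%);  cumulative: 0.875, 0.9583, 1


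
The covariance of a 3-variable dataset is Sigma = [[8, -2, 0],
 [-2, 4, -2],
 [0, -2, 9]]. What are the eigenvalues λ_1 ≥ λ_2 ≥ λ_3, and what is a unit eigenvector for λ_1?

Step 1 — characteristic polynomial p(λ) = det(λI - Sigma) = λ³ - tr·λ² + c_1·λ - det, where tr = trace, c_1 = sum of the principal 2×2 minors, det = det(Sigma):
  tr = 8 + 4 + 9 = 21,
  c_1 = (8·4 - (-2)²) + (8·9 - (0)²) + (4·9 - (-2)²) = 28 + 72 + 32 = 132,
  det = 8·(4·9 - (-2)²) - (-2)·((-2)·9 - (-2)·(0)) + (0)·((-2)·(-2) - 4·(0)) = 8·(32) - (-2)·(-18) + (0)·(4) = 220.
  So p(λ) = λ³ - 21λ² + 132λ - 220.
Step 2 — look for an integer root (rational root theorem: any rational root is an integer divisor of 220). Testing λ = 10:
  p(10) = 1000 - 2100 + 1320 - 220 = 0  ✓
  Dividing out (λ - 10): p(λ) = (λ - 10)(λ² - 11λ + 22).
Step 3 — remaining eigenvalues from the quadratic λ² - 11λ + 22 = 0:
  Δ = 11² - 4·22 = 121 - 88 = 33,  λ = (11 ± √33)/2 = (11 ± 5.7446)/2 ≈ 8.3723 or 2.6277.
  Sorted: λ_1 = 10,  λ_2 = 8.3723,  λ_3 = 2.6277  (check: sum = 21 = tr ✓).

Step 4 — unit eigenvector for λ_1 = 10: v spans the null space of (Sigma - λ_1 I), whose rows are
  r_1 = (-2, -2, 0),  r_2 = (-2, -6, -2),  r_3 = (0, -2, -1).
  v is orthogonal to every row, so take v ∝ r_1 × r_2 = ((-2)·(-2) - (0)·(-6), (0)·(-2) - (-2)·(-2), (-2)·(-6) - (-2)·(-2)) = (4, -4, 8).
  Rescale (divide by 4): u = (1, -1, 2).
  ||u|| = √((1)² + (-1)² + (2)²) = √(6) ≈ 2.4495,  v_1 = u/||u|| ≈ (0.4082, -0.4082, 0.8165) (||v_1|| = 1).

λ_1 = 10,  λ_2 = 8.3723,  λ_3 = 2.6277;  v_1 ≈ (0.4082, -0.4082, 0.8165)


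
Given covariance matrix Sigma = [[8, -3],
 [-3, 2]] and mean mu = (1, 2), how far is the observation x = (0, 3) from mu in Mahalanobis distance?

Step 1 — centre the observation: (x - mu) = (-1, 1).

Step 2 — invert Sigma. det(Sigma) = 8·2 - (-3)² = 7.
  Sigma^{-1} = (1/det) · [[d, -b], [-b, a]] = [[0.2857, 0.4286],
 [0.4286, 1.1429]].

Step 3 — form the quadratic (x - mu)^T · Sigma^{-1} · (x - mu):
  Sigma^{-1} · (x - mu) = (0.1429, 0.7143).
  (x - mu)^T · [Sigma^{-1} · (x - mu)] = (-1)·(0.1429) + (1)·(0.7143) = 0.5714.

Step 4 — take square root: d = √(0.5714) ≈ 0.7559.

d(x, mu) = √(0.5714) ≈ 0.7559


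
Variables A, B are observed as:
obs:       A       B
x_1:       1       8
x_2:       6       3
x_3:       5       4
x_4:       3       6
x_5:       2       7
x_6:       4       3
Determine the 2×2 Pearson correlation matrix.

Step 1 — column means:
  mean(A) = (1 + 6 + 5 + 3 + 2 + 4) / 6 = 21/6 = 3.5
  mean(B) = (8 + 3 + 4 + 6 + 7 + 3) / 6 = 31/6 = 5.1667

Step 2 — sample variances and covariances s[i,j] = (1/(n-1)) · Σ_k (x_{k,i} - mean_i) · (x_{k,j} - mean_j), with n-1 = 5:
  s[A,A] = ((-2.5)·(-2.5) + (2.5)·(2.5) + (1.5)·(1.5) + (-0.5)·(-0.5) + (-1.5)·(-1.5) + (0.5)·(0.5)) / 5 = 17.5/5 = 3.5
  s[A,B] = ((-2.5)·(2.8333) + (2.5)·(-2.1667) + (1.5)·(-1.1667) + (-0.5)·(0.8333) + (-1.5)·(1.8333) + (0.5)·(-2.1667)) / 5 = -18.5/5 = -3.7
  s[B,B] = ((2.8333)·(2.8333) + (-2.1667)·(-2.1667) + (-1.1667)·(-1.1667) + (0.8333)·(0.8333) + (1.8333)·(1.8333) + (-2.1667)·(-2.1667)) / 5 = 22.8333/5 = 4.5667
  Sample standard deviations s_i = √(s[i,i]):
  s(A) = √(3.5) = 1.8708
  s(B) = √(4.5667) = 2.137

Step 3 — r_{ij} = s_{ij} / (s_i · s_j):
  r[A,A] = 1 (diagonal).
  r[A,B] = -3.7 / (1.8708 · 2.137) = -3.7 / 3.9979 = -0.9255
  r[B,B] = 1 (diagonal).

R is symmetric with unit diagonal. Assembling:

R = [[1, -0.9255],
 [-0.9255, 1]]


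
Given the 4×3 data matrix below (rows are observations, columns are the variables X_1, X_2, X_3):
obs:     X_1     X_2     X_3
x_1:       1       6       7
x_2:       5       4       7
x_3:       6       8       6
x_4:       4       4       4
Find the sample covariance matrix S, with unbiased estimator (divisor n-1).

Step 1 — column means:
  mean(X_1) = (1 + 5 + 6 + 4) / 4 = 16/4 = 4
  mean(X_2) = (6 + 4 + 8 + 4) / 4 = 22/4 = 5.5
  mean(X_3) = (7 + 7 + 6 + 4) / 4 = 24/4 = 6

Step 2 — sample covariance S[i,j] = (1/(n-1)) · Σ_k (x_{k,i} - mean_i) · (x_{k,j} - mean_j), with n-1 = 3.
  S[X_1,X_1] = ((-3)·(-3) + (1)·(1) + (2)·(2) + (0)·(0)) / 3 = 14/3 = 4.6667
  S[X_1,X_2] = ((-3)·(0.5) + (1)·(-1.5) + (2)·(2.5) + (0)·(-1.5)) / 3 = 2/3 = 0.6667
  S[X_1,X_3] = ((-3)·(1) + (1)·(1) + (2)·(0) + (0)·(-2)) / 3 = -2/3 = -0.6667
  S[X_2,X_2] = ((0.5)·(0.5) + (-1.5)·(-1.5) + (2.5)·(2.5) + (-1.5)·(-1.5)) / 3 = 11/3 = 3.6667
  S[X_2,X_3] = ((0.5)·(1) + (-1.5)·(1) + (2.5)·(0) + (-1.5)·(-2)) / 3 = 2/3 = 0.6667
  S[X_3,X_3] = ((1)·(1) + (1)·(1) + (0)·(0) + (-2)·(-2)) / 3 = 6/3 = 2

S is symmetric (S[j,i] = S[i,j]). Assembling:

S = [[4.6667, 0.6667, -0.6667],
 [0.6667, 3.6667, 0.6667],
 [-0.6667, 0.6667, 2]]


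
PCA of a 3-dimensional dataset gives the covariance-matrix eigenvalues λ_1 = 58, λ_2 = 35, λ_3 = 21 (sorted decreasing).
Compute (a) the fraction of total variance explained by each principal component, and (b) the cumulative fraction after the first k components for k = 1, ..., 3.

Step 1 — total variance = trace(Sigma) = Σ λ_i = 58 + 35 + 21 = 114.

Step 2 — fraction explained by component i = λ_i / Σ λ:
  PC1: 58/114 = 0.5088
  PC2: 35/114 = 0.307
  PC3: 21/114 = 0.1842

Step 3 — cumulative fraction after k components = (λ_1 + ... + λ_k) / Σ λ:
  k = 1: 58/114 = 0.5088
  k = 2: (58 + 35)/114 = 93/114 = 0.8158
  k = 3: (58 + 35 + 21)/114 = 114/114 = 1

Summary (fraction, with percent):

explained: PC1 0.5088 (50.88%), PC2 0.307 (30.7%), PC3 0.1842 (18.42%);  cumulative: 0.5088, 0.8158, 1


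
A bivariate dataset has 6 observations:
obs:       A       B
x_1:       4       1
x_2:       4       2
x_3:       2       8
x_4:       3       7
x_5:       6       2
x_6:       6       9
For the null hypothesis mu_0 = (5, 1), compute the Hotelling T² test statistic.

Step 1 — sample mean vector:
  mean(A) = (4 + 4 + 2 + 3 + 6 + 6) / 6 = 25/6 = 4.1667
  mean(B) = (1 + 2 + 8 + 7 + 2 + 9) / 6 = 29/6 = 4.8333
  x̄ = (4.1667, 4.8333),  deviation x̄ - mu_0 = (4.1667, 4.8333) - (5, 1) = (-0.8333, 3.8333).

Step 2 — sample covariance matrix, S[i,j] = (1/(n-1)) · Σ_k (x_{k,i} - mean_i) · (x_{k,j} - mean_j), divisor n-1 = 5:
  S[A,A] = ((-0.1667)·(-0.1667) + (-0.1667)·(-0.1667) + (-2.1667)·(-2.1667) + (-1.1667)·(-1.1667) + (1.8333)·(1.8333) + (1.8333)·(1.8333)) / 5 = 12.8333/5 = 2.5667
  S[A,B] = ((-0.1667)·(-3.8333) + (-0.1667)·(-2.8333) + (-2.1667)·(3.1667) + (-1.1667)·(2.1667) + (1.8333)·(-2.8333) + (1.8333)·(4.1667)) / 5 = -5.8333/5 = -1.1667
  S[B,B] = ((-3.8333)·(-3.8333) + (-2.8333)·(-2.8333) + (3.1667)·(3.1667) + (2.1667)·(2.1667) + (-2.8333)·(-2.8333) + (4.1667)·(4.1667)) / 5 = 62.8333/5 = 12.5667
  S = [[2.5667, -1.1667],
 [-1.1667, 12.5667]].

Step 3 — invert S. det(S) = 2.5667·12.5667 - (-1.1667)² = 30.8933.
  S^{-1} = (1/det) · [[d, -b], [-b, a]] = [[0.4068, 0.0378],
 [0.0378, 0.0831]].

Step 4 — quadratic form (x̄ - mu_0)^T · S^{-1} · (x̄ - mu_0):
  S^{-1} · (x̄ - mu_0) = (-0.1942, 0.287),
  (x̄ - mu_0)^T · [...] = (-0.8333)·(-0.1942) + (3.8333)·(0.287) = 1.262.

Step 5 — scale by n: T² = 6 · 1.262 = 7.5723.

T² ≈ 7.5723


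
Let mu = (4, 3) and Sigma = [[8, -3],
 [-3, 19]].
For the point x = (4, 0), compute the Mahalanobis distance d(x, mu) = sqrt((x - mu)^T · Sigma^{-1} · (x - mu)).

Step 1 — centre the observation: (x - mu) = (0, -3).

Step 2 — invert Sigma. det(Sigma) = 8·19 - (-3)² = 143.
  Sigma^{-1} = (1/det) · [[d, -b], [-b, a]] = [[0.1329, 0.021],
 [0.021, 0.0559]].

Step 3 — form the quadratic (x - mu)^T · Sigma^{-1} · (x - mu):
  Sigma^{-1} · (x - mu) = (-0.0629, -0.1678).
  (x - mu)^T · [Sigma^{-1} · (x - mu)] = (0)·(-0.0629) + (-3)·(-0.1678) = 0.5035.

Step 4 — take square root: d = √(0.5035) ≈ 0.7096.

d(x, mu) = √(0.5035) ≈ 0.7096


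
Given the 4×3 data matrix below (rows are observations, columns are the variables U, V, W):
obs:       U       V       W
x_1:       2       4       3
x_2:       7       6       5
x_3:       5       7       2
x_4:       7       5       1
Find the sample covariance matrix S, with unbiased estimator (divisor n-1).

Step 1 — column means:
  mean(U) = (2 + 7 + 5 + 7) / 4 = 21/4 = 5.25
  mean(V) = (4 + 6 + 7 + 5) / 4 = 22/4 = 5.5
  mean(W) = (3 + 5 + 2 + 1) / 4 = 11/4 = 2.75

Step 2 — sample covariance S[i,j] = (1/(n-1)) · Σ_k (x_{k,i} - mean_i) · (x_{k,j} - mean_j), with n-1 = 3.
  S[U,U] = ((-3.25)·(-3.25) + (1.75)·(1.75) + (-0.25)·(-0.25) + (1.75)·(1.75)) / 3 = 16.75/3 = 5.5833
  S[U,V] = ((-3.25)·(-1.5) + (1.75)·(0.5) + (-0.25)·(1.5) + (1.75)·(-0.5)) / 3 = 4.5/3 = 1.5
  S[U,W] = ((-3.25)·(0.25) + (1.75)·(2.25) + (-0.25)·(-0.75) + (1.75)·(-1.75)) / 3 = 0.25/3 = 0.0833
  S[V,V] = ((-1.5)·(-1.5) + (0.5)·(0.5) + (1.5)·(1.5) + (-0.5)·(-0.5)) / 3 = 5/3 = 1.6667
  S[V,W] = ((-1.5)·(0.25) + (0.5)·(2.25) + (1.5)·(-0.75) + (-0.5)·(-1.75)) / 3 = 0.5/3 = 0.1667
  S[W,W] = ((0.25)·(0.25) + (2.25)·(2.25) + (-0.75)·(-0.75) + (-1.75)·(-1.75)) / 3 = 8.75/3 = 2.9167

S is symmetric (S[j,i] = S[i,j]). Assembling:

S = [[5.5833, 1.5, 0.0833],
 [1.5, 1.6667, 0.1667],
 [0.0833, 0.1667, 2.9167]]


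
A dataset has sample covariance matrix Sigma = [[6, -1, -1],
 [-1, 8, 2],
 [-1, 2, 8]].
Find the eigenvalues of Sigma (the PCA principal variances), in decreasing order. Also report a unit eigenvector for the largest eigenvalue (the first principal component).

Step 1 — characteristic polynomial p(λ) = det(λI - Sigma) = λ³ - tr·λ² + c_1·λ - det, where tr = trace, c_1 = sum of the principal 2×2 minors, det = det(Sigma):
  tr = 6 + 8 + 8 = 22,
  c_1 = (6·8 - (-1)²) + (6·8 - (-1)²) + (8·8 - (2)²) = 47 + 47 + 60 = 154,
  det = 6·(8·8 - (2)²) - (-1)·((-1)·8 - (2)·(-1)) + (-1)·((-1)·(2) - 8·(-1)) = 6·(60) - (-1)·(-6) + (-1)·(6) = 348.
  So p(λ) = λ³ - 22λ² + 154λ - 348.
Step 2 — look for an integer root (rational root theorem: any rational root is an integer divisor of 348). Testing λ = 6:
  p(6) = 216 - 792 + 924 - 348 = 0  ✓
  Dividing out (λ - 6): p(λ) = (λ - 6)(λ² - 16λ + 58).
Step 3 — remaining eigenvalues from the quadratic λ² - 16λ + 58 = 0:
  Δ = 16² - 4·58 = 256 - 232 = 24,  λ = (16 ± √24)/2 = (16 ± 4.899)/2 ≈ 10.4495 or 5.5505.
  Sorted: λ_1 = 10.4495,  λ_2 = 6,  λ_3 = 5.5505  (check: sum = 22 = tr ✓).

Step 4 — unit eigenvector for λ_1 ≈ 10.4495: v spans the null space of (Sigma - λ_1 I), whose rows are
  r_1 = (-4.4495, -1, -1),  r_2 = (-1, -2.4495, 2),  r_3 = (-1, 2, -2.4495).
  v is orthogonal to every row, so take v ∝ r_1 × r_2 = ((-1)·(2) - (-1)·(-2.4495), (-1)·(-1) - (-4.4495)·(2), (-4.4495)·(-2.4495) - (-1)·(-1)) ≈ (-4.4495, 9.899, 9.899).
  Rescale (multiply by -1 so the first nonzero entry is positive): u = (4.4495, -9.899, -9.899).
  ||u|| = √((4.4495)² + (-9.899)² + (-9.899)²) = √(215.7775) ≈ 14.6894,  v_1 = u/||u|| ≈ (0.3029, -0.6739, -0.6739) (||v_1|| = 1).

λ_1 = 10.4495,  λ_2 = 6,  λ_3 = 5.5505;  v_1 ≈ (0.3029, -0.6739, -0.6739)


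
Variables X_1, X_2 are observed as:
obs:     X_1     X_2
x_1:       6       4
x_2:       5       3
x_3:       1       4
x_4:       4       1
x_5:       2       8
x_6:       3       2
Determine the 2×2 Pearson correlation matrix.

Step 1 — column means:
  mean(X_1) = (6 + 5 + 1 + 4 + 2 + 3) / 6 = 21/6 = 3.5
  mean(X_2) = (4 + 3 + 4 + 1 + 8 + 2) / 6 = 22/6 = 3.6667

Step 2 — sample variances and covariances s[i,j] = (1/(n-1)) · Σ_k (x_{k,i} - mean_i) · (x_{k,j} - mean_j), with n-1 = 5:
  s[X_1,X_1] = ((2.5)·(2.5) + (1.5)·(1.5) + (-2.5)·(-2.5) + (0.5)·(0.5) + (-1.5)·(-1.5) + (-0.5)·(-0.5)) / 5 = 17.5/5 = 3.5
  s[X_1,X_2] = ((2.5)·(0.3333) + (1.5)·(-0.6667) + (-2.5)·(0.3333) + (0.5)·(-2.6667) + (-1.5)·(4.3333) + (-0.5)·(-1.6667)) / 5 = -8/5 = -1.6
  s[X_2,X_2] = ((0.3333)·(0.3333) + (-0.6667)·(-0.6667) + (0.3333)·(0.3333) + (-2.6667)·(-2.6667) + (4.3333)·(4.3333) + (-1.6667)·(-1.6667)) / 5 = 29.3333/5 = 5.8667
  Sample standard deviations s_i = √(s[i,i]):
  s(X_1) = √(3.5) = 1.8708
  s(X_2) = √(5.8667) = 2.4221

Step 3 — r_{ij} = s_{ij} / (s_i · s_j):
  r[X_1,X_1] = 1 (diagonal).
  r[X_1,X_2] = -1.6 / (1.8708 · 2.4221) = -1.6 / 4.5314 = -0.3531
  r[X_2,X_2] = 1 (diagonal).

R is symmetric with unit diagonal. Assembling:

R = [[1, -0.3531],
 [-0.3531, 1]]


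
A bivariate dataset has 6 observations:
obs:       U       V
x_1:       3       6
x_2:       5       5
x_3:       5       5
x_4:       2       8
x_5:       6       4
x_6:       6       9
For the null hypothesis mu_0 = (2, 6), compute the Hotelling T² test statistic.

Step 1 — sample mean vector:
  mean(U) = (3 + 5 + 5 + 2 + 6 + 6) / 6 = 27/6 = 4.5
  mean(V) = (6 + 5 + 5 + 8 + 4 + 9) / 6 = 37/6 = 6.1667
  x̄ = (4.5, 6.1667),  deviation x̄ - mu_0 = (4.5, 6.1667) - (2, 6) = (2.5, 0.1667).

Step 2 — sample covariance matrix, S[i,j] = (1/(n-1)) · Σ_k (x_{k,i} - mean_i) · (x_{k,j} - mean_j), divisor n-1 = 5:
  S[U,U] = ((-1.5)·(-1.5) + (0.5)·(0.5) + (0.5)·(0.5) + (-2.5)·(-2.5) + (1.5)·(1.5) + (1.5)·(1.5)) / 5 = 13.5/5 = 2.7
  S[U,V] = ((-1.5)·(-0.1667) + (0.5)·(-1.1667) + (0.5)·(-1.1667) + (-2.5)·(1.8333) + (1.5)·(-2.1667) + (1.5)·(2.8333)) / 5 = -4.5/5 = -0.9
  S[V,V] = ((-0.1667)·(-0.1667) + (-1.1667)·(-1.1667) + (-1.1667)·(-1.1667) + (1.8333)·(1.8333) + (-2.1667)·(-2.1667) + (2.8333)·(2.8333)) / 5 = 18.8333/5 = 3.7667
  S = [[2.7, -0.9],
 [-0.9, 3.7667]].

Step 3 — invert S. det(S) = 2.7·3.7667 - (-0.9)² = 9.36.
  S^{-1} = (1/det) · [[d, -b], [-b, a]] = [[0.4024, 0.0962],
 [0.0962, 0.2885]].

Step 4 — quadratic form (x̄ - mu_0)^T · S^{-1} · (x̄ - mu_0):
  S^{-1} · (x̄ - mu_0) = (1.0221, 0.2885),
  (x̄ - mu_0)^T · [...] = (2.5)·(1.0221) + (0.1667)·(0.2885) = 2.6033.

Step 5 — scale by n: T² = 6 · 2.6033 = 15.6197.

T² ≈ 15.6197


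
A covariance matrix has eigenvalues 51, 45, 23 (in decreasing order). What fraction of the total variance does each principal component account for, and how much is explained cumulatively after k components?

Step 1 — total variance = trace(Sigma) = Σ λ_i = 51 + 45 + 23 = 119.

Step 2 — fraction explained by component i = λ_i / Σ λ:
  PC1: 51/119 = 0.4286
  PC2: 45/119 = 0.3782
  PC3: 23/119 = 0.1933

Step 3 — cumulative fraction after k components = (λ_1 + ... + λ_k) / Σ λ:
  k = 1: 51/119 = 0.4286
  k = 2: (51 + 45)/119 = 96/119 = 0.8067
  k = 3: (51 + 45 + 23)/119 = 119/119 = 1

Summary (fraction, with percent):

explained: PC1 0.4286 (42.86%), PC2 0.3782 (37.82%), PC3 0.1933 (19.33%);  cumulative: 0.4286, 0.8067, 1


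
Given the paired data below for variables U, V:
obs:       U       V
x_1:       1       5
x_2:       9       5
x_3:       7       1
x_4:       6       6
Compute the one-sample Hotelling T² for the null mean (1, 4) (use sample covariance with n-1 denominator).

Step 1 — sample mean vector:
  mean(U) = (1 + 9 + 7 + 6) / 4 = 23/4 = 5.75
  mean(V) = (5 + 5 + 1 + 6) / 4 = 17/4 = 4.25
  x̄ = (5.75, 4.25),  deviation x̄ - mu_0 = (5.75, 4.25) - (1, 4) = (4.75, 0.25).

Step 2 — sample covariance matrix, S[i,j] = (1/(n-1)) · Σ_k (x_{k,i} - mean_i) · (x_{k,j} - mean_j), divisor n-1 = 3:
  S[U,U] = ((-4.75)·(-4.75) + (3.25)·(3.25) + (1.25)·(1.25) + (0.25)·(0.25)) / 3 = 34.75/3 = 11.5833
  S[U,V] = ((-4.75)·(0.75) + (3.25)·(0.75) + (1.25)·(-3.25) + (0.25)·(1.75)) / 3 = -4.75/3 = -1.5833
  S[V,V] = ((0.75)·(0.75) + (0.75)·(0.75) + (-3.25)·(-3.25) + (1.75)·(1.75)) / 3 = 14.75/3 = 4.9167
  S = [[11.5833, -1.5833],
 [-1.5833, 4.9167]].

Step 3 — invert S. det(S) = 11.5833·4.9167 - (-1.5833)² = 54.4444.
  S^{-1} = (1/det) · [[d, -b], [-b, a]] = [[0.0903, 0.0291],
 [0.0291, 0.2128]].

Step 4 — quadratic form (x̄ - mu_0)^T · S^{-1} · (x̄ - mu_0):
  S^{-1} · (x̄ - mu_0) = (0.4362, 0.1913),
  (x̄ - mu_0)^T · [...] = (4.75)·(0.4362) + (0.25)·(0.1913) = 2.1199.

Step 5 — scale by n: T² = 4 · 2.1199 = 8.4796.

T² ≈ 8.4796


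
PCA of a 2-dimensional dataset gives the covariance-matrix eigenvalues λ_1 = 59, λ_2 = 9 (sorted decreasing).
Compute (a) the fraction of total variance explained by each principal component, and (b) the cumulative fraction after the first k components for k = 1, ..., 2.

Step 1 — total variance = trace(Sigma) = Σ λ_i = 59 + 9 = 68.

Step 2 — fraction explained by component i = λ_i / Σ λ:
  PC1: 59/68 = 0.8676
  PC2: 9/68 = 0.1324

Step 3 — cumulative fraction after k components = (λ_1 + ... + λ_k) / Σ λ:
  k = 1: 59/68 = 0.8676
  k = 2: (59 + 9)/68 = 68/68 = 1

Summary (fraction, with percent):

explained: PC1 0.8676 (86.76%), PC2 0.1324 (13.24%);  cumulative: 0.8676, 1


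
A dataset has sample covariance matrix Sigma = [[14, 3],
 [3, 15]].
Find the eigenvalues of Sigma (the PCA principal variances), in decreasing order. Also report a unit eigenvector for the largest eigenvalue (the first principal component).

Step 1 — characteristic polynomial of 2×2 Sigma:
  det(Sigma - λI) = λ² - trace · λ + det = 0.
  trace = 14 + 15 = 29, det = 14·15 - (3)² = 201.
Step 2 — discriminant:
  Δ = trace² - 4·det = 841 - 804 = 37.
Step 3 — eigenvalues:
  λ = (trace ± √Δ)/2 = (29 ± 6.0828)/2,
  λ_1 = 17.5414,  λ_2 = 11.4586.

Step 4 — unit eigenvector for λ_1: solve (Sigma - λ_1 I)v = 0. First row:
  (14 - 17.5414)·v_x + (3)·v_y = 0, i.e. (-3.5414)·v_x + (3)·v_y = 0,
  so v ∝ (b, λ_1 - a) = (3, 3.5414) = u.
  ||u|| = √((3)² + (3.5414)²) = √(21.5414) ≈ 4.6413,
  v_1 = u/||u|| ≈ (0.6464, 0.763) (||v_1|| = 1).

λ_1 = 17.5414,  λ_2 = 11.4586;  v_1 ≈ (0.6464, 0.763)


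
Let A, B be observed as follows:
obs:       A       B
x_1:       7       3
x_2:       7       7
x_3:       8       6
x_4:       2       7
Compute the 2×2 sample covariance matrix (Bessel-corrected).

Step 1 — column means:
  mean(A) = (7 + 7 + 8 + 2) / 4 = 24/4 = 6
  mean(B) = (3 + 7 + 6 + 7) / 4 = 23/4 = 5.75

Step 2 — sample covariance S[i,j] = (1/(n-1)) · Σ_k (x_{k,i} - mean_i) · (x_{k,j} - mean_j), with n-1 = 3.
  S[A,A] = ((1)·(1) + (1)·(1) + (2)·(2) + (-4)·(-4)) / 3 = 22/3 = 7.3333
  S[A,B] = ((1)·(-2.75) + (1)·(1.25) + (2)·(0.25) + (-4)·(1.25)) / 3 = -6/3 = -2
  S[B,B] = ((-2.75)·(-2.75) + (1.25)·(1.25) + (0.25)·(0.25) + (1.25)·(1.25)) / 3 = 10.75/3 = 3.5833

S is symmetric (S[j,i] = S[i,j]). Assembling:

S = [[7.3333, -2],
 [-2, 3.5833]]


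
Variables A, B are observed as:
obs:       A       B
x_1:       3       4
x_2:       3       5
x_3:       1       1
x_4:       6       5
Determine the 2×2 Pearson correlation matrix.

Step 1 — column means:
  mean(A) = (3 + 3 + 1 + 6) / 4 = 13/4 = 3.25
  mean(B) = (4 + 5 + 1 + 5) / 4 = 15/4 = 3.75

Step 2 — sample variances and covariances s[i,j] = (1/(n-1)) · Σ_k (x_{k,i} - mean_i) · (x_{k,j} - mean_j), with n-1 = 3:
  s[A,A] = ((-0.25)·(-0.25) + (-0.25)·(-0.25) + (-2.25)·(-2.25) + (2.75)·(2.75)) / 3 = 12.75/3 = 4.25
  s[A,B] = ((-0.25)·(0.25) + (-0.25)·(1.25) + (-2.25)·(-2.75) + (2.75)·(1.25)) / 3 = 9.25/3 = 3.0833
  s[B,B] = ((0.25)·(0.25) + (1.25)·(1.25) + (-2.75)·(-2.75) + (1.25)·(1.25)) / 3 = 10.75/3 = 3.5833
  Sample standard deviations s_i = √(s[i,i]):
  s(A) = √(4.25) = 2.0616
  s(B) = √(3.5833) = 1.893

Step 3 — r_{ij} = s_{ij} / (s_i · s_j):
  r[A,A] = 1 (diagonal).
  r[A,B] = 3.0833 / (2.0616 · 1.893) = 3.0833 / 3.9025 = 0.7901
  r[B,B] = 1 (diagonal).

R is symmetric with unit diagonal. Assembling:

R = [[1, 0.7901],
 [0.7901, 1]]


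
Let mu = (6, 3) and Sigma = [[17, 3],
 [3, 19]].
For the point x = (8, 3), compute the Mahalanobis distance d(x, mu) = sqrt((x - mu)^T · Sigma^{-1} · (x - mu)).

Step 1 — centre the observation: (x - mu) = (2, 0).

Step 2 — invert Sigma. det(Sigma) = 17·19 - (3)² = 314.
  Sigma^{-1} = (1/det) · [[d, -b], [-b, a]] = [[0.0605, -0.0096],
 [-0.0096, 0.0541]].

Step 3 — form the quadratic (x - mu)^T · Sigma^{-1} · (x - mu):
  Sigma^{-1} · (x - mu) = (0.121, -0.0191).
  (x - mu)^T · [Sigma^{-1} · (x - mu)] = (2)·(0.121) + (0)·(-0.0191) = 0.242.

Step 4 — take square root: d = √(0.242) ≈ 0.492.

d(x, mu) = √(0.242) ≈ 0.492


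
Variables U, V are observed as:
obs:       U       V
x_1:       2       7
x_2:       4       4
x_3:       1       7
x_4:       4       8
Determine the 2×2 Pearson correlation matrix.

Step 1 — column means:
  mean(U) = (2 + 4 + 1 + 4) / 4 = 11/4 = 2.75
  mean(V) = (7 + 4 + 7 + 8) / 4 = 26/4 = 6.5

Step 2 — sample variances and covariances s[i,j] = (1/(n-1)) · Σ_k (x_{k,i} - mean_i) · (x_{k,j} - mean_j), with n-1 = 3:
  s[U,U] = ((-0.75)·(-0.75) + (1.25)·(1.25) + (-1.75)·(-1.75) + (1.25)·(1.25)) / 3 = 6.75/3 = 2.25
  s[U,V] = ((-0.75)·(0.5) + (1.25)·(-2.5) + (-1.75)·(0.5) + (1.25)·(1.5)) / 3 = -2.5/3 = -0.8333
  s[V,V] = ((0.5)·(0.5) + (-2.5)·(-2.5) + (0.5)·(0.5) + (1.5)·(1.5)) / 3 = 9/3 = 3
  Sample standard deviations s_i = √(s[i,i]):
  s(U) = √(2.25) = 1.5
  s(V) = √(3) = 1.7321

Step 3 — r_{ij} = s_{ij} / (s_i · s_j):
  r[U,U] = 1 (diagonal).
  r[U,V] = -0.8333 / (1.5 · 1.7321) = -0.8333 / 2.5981 = -0.3208
  r[V,V] = 1 (diagonal).

R is symmetric with unit diagonal. Assembling:

R = [[1, -0.3208],
 [-0.3208, 1]]


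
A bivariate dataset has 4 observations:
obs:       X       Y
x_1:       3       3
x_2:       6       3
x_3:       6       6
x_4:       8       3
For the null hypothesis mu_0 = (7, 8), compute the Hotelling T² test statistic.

Step 1 — sample mean vector:
  mean(X) = (3 + 6 + 6 + 8) / 4 = 23/4 = 5.75
  mean(Y) = (3 + 3 + 6 + 3) / 4 = 15/4 = 3.75
  x̄ = (5.75, 3.75),  deviation x̄ - mu_0 = (5.75, 3.75) - (7, 8) = (-1.25, -4.25).

Step 2 — sample covariance matrix, S[i,j] = (1/(n-1)) · Σ_k (x_{k,i} - mean_i) · (x_{k,j} - mean_j), divisor n-1 = 3:
  S[X,X] = ((-2.75)·(-2.75) + (0.25)·(0.25) + (0.25)·(0.25) + (2.25)·(2.25)) / 3 = 12.75/3 = 4.25
  S[X,Y] = ((-2.75)·(-0.75) + (0.25)·(-0.75) + (0.25)·(2.25) + (2.25)·(-0.75)) / 3 = 0.75/3 = 0.25
  S[Y,Y] = ((-0.75)·(-0.75) + (-0.75)·(-0.75) + (2.25)·(2.25) + (-0.75)·(-0.75)) / 3 = 6.75/3 = 2.25
  S = [[4.25, 0.25],
 [0.25, 2.25]].

Step 3 — invert S. det(S) = 4.25·2.25 - (0.25)² = 9.5.
  S^{-1} = (1/det) · [[d, -b], [-b, a]] = [[0.2368, -0.0263],
 [-0.0263, 0.4474]].

Step 4 — quadratic form (x̄ - mu_0)^T · S^{-1} · (x̄ - mu_0):
  S^{-1} · (x̄ - mu_0) = (-0.1842, -1.8684),
  (x̄ - mu_0)^T · [...] = (-1.25)·(-0.1842) + (-4.25)·(-1.8684) = 8.1711.

Step 5 — scale by n: T² = 4 · 8.1711 = 32.6842.

T² ≈ 32.6842


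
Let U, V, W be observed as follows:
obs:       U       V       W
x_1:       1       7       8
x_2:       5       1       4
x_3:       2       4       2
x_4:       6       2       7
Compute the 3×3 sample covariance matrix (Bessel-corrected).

Step 1 — column means:
  mean(U) = (1 + 5 + 2 + 6) / 4 = 14/4 = 3.5
  mean(V) = (7 + 1 + 4 + 2) / 4 = 14/4 = 3.5
  mean(W) = (8 + 4 + 2 + 7) / 4 = 21/4 = 5.25

Step 2 — sample covariance S[i,j] = (1/(n-1)) · Σ_k (x_{k,i} - mean_i) · (x_{k,j} - mean_j), with n-1 = 3.
  S[U,U] = ((-2.5)·(-2.5) + (1.5)·(1.5) + (-1.5)·(-1.5) + (2.5)·(2.5)) / 3 = 17/3 = 5.6667
  S[U,V] = ((-2.5)·(3.5) + (1.5)·(-2.5) + (-1.5)·(0.5) + (2.5)·(-1.5)) / 3 = -17/3 = -5.6667
  S[U,W] = ((-2.5)·(2.75) + (1.5)·(-1.25) + (-1.5)·(-3.25) + (2.5)·(1.75)) / 3 = 0.5/3 = 0.1667
  S[V,V] = ((3.5)·(3.5) + (-2.5)·(-2.5) + (0.5)·(0.5) + (-1.5)·(-1.5)) / 3 = 21/3 = 7
  S[V,W] = ((3.5)·(2.75) + (-2.5)·(-1.25) + (0.5)·(-3.25) + (-1.5)·(1.75)) / 3 = 8.5/3 = 2.8333
  S[W,W] = ((2.75)·(2.75) + (-1.25)·(-1.25) + (-3.25)·(-3.25) + (1.75)·(1.75)) / 3 = 22.75/3 = 7.5833

S is symmetric (S[j,i] = S[i,j]). Assembling:

S = [[5.6667, -5.6667, 0.1667],
 [-5.6667, 7, 2.8333],
 [0.1667, 2.8333, 7.5833]]


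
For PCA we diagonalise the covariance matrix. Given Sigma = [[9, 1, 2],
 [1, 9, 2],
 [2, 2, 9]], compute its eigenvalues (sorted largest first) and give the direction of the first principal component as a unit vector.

Step 1 — characteristic polynomial p(λ) = det(λI - Sigma) = λ³ - tr·λ² + c_1·λ - det, where tr = trace, c_1 = sum of the principal 2×2 minors, det = det(Sigma):
  tr = 9 + 9 + 9 = 27,
  c_1 = (9·9 - (1)²) + (9·9 - (2)²) + (9·9 - (2)²) = 80 + 77 + 77 = 234,
  det = 9·(9·9 - (2)²) - (1)·((1)·9 - (2)·(2)) + (2)·((1)·(2) - 9·(2)) = 9·(77) - (1)·(5) + (2)·(-16) = 656.
  So p(λ) = λ³ - 27λ² + 234λ - 656.
Step 2 — look for an integer root (rational root theorem: any rational root is an integer divisor of 656). Testing λ = 8:
  p(8) = 512 - 1728 + 1872 - 656 = 0  ✓
  Dividing out (λ - 8): p(λ) = (λ - 8)(λ² - 19λ + 82).
Step 3 — remaining eigenvalues from the quadratic λ² - 19λ + 82 = 0:
  Δ = 19² - 4·82 = 361 - 328 = 33,  λ = (19 ± √33)/2 = (19 ± 5.7446)/2 ≈ 12.3723 or 6.6277.
  Sorted: λ_1 = 12.3723,  λ_2 = 8,  λ_3 = 6.6277  (check: sum = 27 = tr ✓).

Step 4 — unit eigenvector for λ_1 ≈ 12.3723: v spans the null space of (Sigma - λ_1 I), whose rows are
  r_1 = (-3.3723, 1, 2),  r_2 = (1, -3.3723, 2),  r_3 = (2, 2, -3.3723).
  v is orthogonal to every row, so take v ∝ r_1 × r_2 = ((1)·(2) - (2)·(-3.3723), (2)·(1) - (-3.3723)·(2), (-3.3723)·(-3.3723) - (1)·(1)) ≈ (8.7446, 8.7446, 10.3723).
  Let u = (8.7446, 8.7446, 10.3723).
  ||u|| = √((8.7446)² + (8.7446)² + (10.3723)²) = √(260.519) ≈ 16.1406,  v_1 = u/||u|| ≈ (0.5418, 0.5418, 0.6426) (||v_1|| = 1).

λ_1 = 12.3723,  λ_2 = 8,  λ_3 = 6.6277;  v_1 ≈ (0.5418, 0.5418, 0.6426)
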